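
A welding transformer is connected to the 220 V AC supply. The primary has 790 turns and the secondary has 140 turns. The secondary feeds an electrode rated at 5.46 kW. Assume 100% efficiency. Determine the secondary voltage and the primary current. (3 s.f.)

V_s ≈ 39.0 V, I_p ≈ 24.8 A

V_s = V_p × N_s/N_p = 220 × 140/790 = 38.987 V.
I_s = P/V_s = 5460/38.987 = 140.05 A.
I_p = I_s × N_s/N_p = 140.05 × 140/790 = 24.8 A.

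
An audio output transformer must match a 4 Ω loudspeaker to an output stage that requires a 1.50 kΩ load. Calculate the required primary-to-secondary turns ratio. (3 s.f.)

N_p/N_s ≈ 19.4

Z_p/Z_s = (N_p/N_s)², so N_p/N_s = √(1500/4) = √375 = 19.4.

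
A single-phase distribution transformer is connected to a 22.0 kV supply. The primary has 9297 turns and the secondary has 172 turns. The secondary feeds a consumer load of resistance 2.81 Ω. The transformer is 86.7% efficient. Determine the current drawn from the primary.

V_s = 22000 × 172/9297 = 407.01 V.
I_s = V_s/R = 407.01/2.81 = 144.84 A.
P_out = V_s I_s = 407.01 × 144.84 = 58954 W.
P_in = P_out/η = 58954/0.867 = 67997 W.
I_p = P_in/V_p = 67997/22000 = 3.09 A.

I_p ≈ 3.09 A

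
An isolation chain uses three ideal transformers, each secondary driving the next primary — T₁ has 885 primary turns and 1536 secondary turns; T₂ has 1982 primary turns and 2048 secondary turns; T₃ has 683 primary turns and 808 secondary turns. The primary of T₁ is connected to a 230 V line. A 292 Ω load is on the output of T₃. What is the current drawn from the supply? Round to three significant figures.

After T₁: V = 230.00 × 1536/885 = 399.19 V.
After T₂: V = 399.19 × 2048/1982 = 412.48 V.
After T₃: V = 412.48 × 808/683 = 487.97 V.
I_load = 487.97/292 = 1.6711 A, so P_out = 487.97 × 1.6711 = 815.46 W.
All ideal ⇒ P_in = P_out, so I_supply = 815.46/230 = 3.55 A.

I_supply ≈ 3.55 A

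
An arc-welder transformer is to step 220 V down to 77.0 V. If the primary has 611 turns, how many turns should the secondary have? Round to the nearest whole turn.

N_s/N_p = V_s/V_p, so N_s = 611 × 77.0/220 = 213.8 ≈ 214 turns.

N_s = 214 turns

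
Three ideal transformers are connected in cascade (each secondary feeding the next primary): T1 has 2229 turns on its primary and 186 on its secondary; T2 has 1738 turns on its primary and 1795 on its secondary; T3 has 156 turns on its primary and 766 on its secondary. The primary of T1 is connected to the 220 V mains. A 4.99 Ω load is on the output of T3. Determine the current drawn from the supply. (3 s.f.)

Secondary of T1: V = 220.00 × 186/2229 = 18.358 V.
Secondary of T2: V = 18.358 × 1795/1738 = 18.960 V.
Secondary of T3: V = 18.960 × 766/156 = 93.099 V.
I_load = 93.099/4.99 = 18.657 A, so P_out = 93.099 × 18.657 = 1737.0 W.
All ideal ⇒ P_in = P_out, so I_supply = 1737.0/220 = 7.90 A.

I_supply ≈ 7.90 A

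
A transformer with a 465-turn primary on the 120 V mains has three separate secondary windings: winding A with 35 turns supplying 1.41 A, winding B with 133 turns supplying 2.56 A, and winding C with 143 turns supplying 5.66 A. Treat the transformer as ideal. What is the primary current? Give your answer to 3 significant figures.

V_A = 120 × 35/465 = 9.0323 V; V_B = 120 × 133/465 = 34.323 V; V_C = 120 × 143/465 = 36.903 V.
P_out = V_A I_A + V_B I_B + V_C I_C = 9.0323×1.41 + 34.323×2.56 + 36.903×5.66 = 12.735 + 87.866 + 208.87 = 309.47 W.
Ideal ⇒ P_in = P_out, so I_p = P_out/V_p = 309.47/120 = 2.58 A.

I_p ≈ 2.58 A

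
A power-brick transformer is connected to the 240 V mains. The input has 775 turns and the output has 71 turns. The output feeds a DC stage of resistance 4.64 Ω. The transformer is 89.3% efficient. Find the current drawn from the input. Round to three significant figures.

V_out = 240 × 71/775 = 21.987 V.
I_out = V_out/R = 21.987/4.64 = 4.7386 A.
P_out = V_out I_out = 21.987 × 4.7386 = 104.19 W.
P_in = P_out/η = 104.19/0.893 = 116.67 W.
I_in = P_in/V_in = 116.67/240 = 0.486 A.

I_in ≈ 0.486 A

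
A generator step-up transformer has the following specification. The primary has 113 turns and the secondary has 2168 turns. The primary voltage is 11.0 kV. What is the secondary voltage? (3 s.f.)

V_s ≈ 211000 V

V_s/V_p = N_s/N_p, so V_s = 11000 × 2168/113 = 211000 V.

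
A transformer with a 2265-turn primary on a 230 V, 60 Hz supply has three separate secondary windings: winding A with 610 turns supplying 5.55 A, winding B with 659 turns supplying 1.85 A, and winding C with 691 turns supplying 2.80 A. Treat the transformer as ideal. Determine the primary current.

I_p ≈ 2.89 A

V_A = 230 × 610/2265 = 61.943 V; V_B = 230 × 659/2265 = 66.918 V; V_C = 230 × 691/2265 = 70.168 V.
P_out = V_A I_A + V_B I_B + V_C I_C = 61.943×5.55 + 66.918×1.85 + 70.168×2.80 = 343.78 + 123.80 + 196.47 = 664.05 W.
Ideal ⇒ P_in = P_out, so I_p = P_out/V_p = 664.05/230 = 2.89 A.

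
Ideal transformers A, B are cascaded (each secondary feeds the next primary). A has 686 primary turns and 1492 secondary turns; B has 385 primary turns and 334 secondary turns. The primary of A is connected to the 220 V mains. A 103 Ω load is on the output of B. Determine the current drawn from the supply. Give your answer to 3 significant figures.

After A: V = 220.00 × 1492/686 = 478.48 V.
After B: V = 478.48 × 334/385 = 415.10 V.
I_load = 415.10/103 = 4.0301 A, so P_out = 415.10 × 4.0301 = 1672.9 W.
All ideal ⇒ P_in = P_out, so I_supply = 1672.9/220 = 7.60 A.

I_supply ≈ 7.60 A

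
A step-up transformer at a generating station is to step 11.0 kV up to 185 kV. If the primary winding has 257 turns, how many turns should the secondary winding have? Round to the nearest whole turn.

N_s/N_p = V_s/V_p, so N_s = 257 × 185000/11000 = 4322.3 ≈ 4322 turns.

N_s = 4322 turns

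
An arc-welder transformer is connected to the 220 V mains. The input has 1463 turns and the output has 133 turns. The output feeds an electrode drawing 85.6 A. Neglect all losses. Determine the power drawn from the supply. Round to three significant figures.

I_in = I_out × N_out/N_in = 85.6 × 133/1463 = 7.7818 A.
P = V_in I_in = 220 × 7.7818 = 1710 W.

P ≈ 1710 W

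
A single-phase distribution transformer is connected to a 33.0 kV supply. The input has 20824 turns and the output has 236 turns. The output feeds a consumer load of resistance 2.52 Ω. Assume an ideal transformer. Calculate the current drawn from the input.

I_in ≈ 1.68 A

V_out = V_in × N_out/N_in = 33000 × 236/20824 = 373.99 V.
I_out = V_out/R = 373.99/2.52 = 148.41 A.
For an ideal transformer I_in N_in = I_out N_out, so I_in = 148.41 × 236/20824 = 1.68 A.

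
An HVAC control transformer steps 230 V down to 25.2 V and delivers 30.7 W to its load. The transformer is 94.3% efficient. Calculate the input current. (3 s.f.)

P_in = P_out/η = 30.7/0.943 = 32.556 W.
I_in = P_in/V_in = 32.556/230 = 0.142 A.

I_in ≈ 0.142 A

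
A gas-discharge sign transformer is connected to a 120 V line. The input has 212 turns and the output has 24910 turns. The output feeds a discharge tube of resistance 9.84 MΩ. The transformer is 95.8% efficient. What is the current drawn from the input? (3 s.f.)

V_out = 120 × 24910/212 = 14100 V.
I_out = V_out/R = 14100/(9.84×10^6) = 0.0014329 A.
P_out = V_out I_out = 14100 × 0.0014329 = 20.204 W.
P_in = P_out/η = 20.204/0.958 = 21.090 W.
I_in = P_in/V_in = 21.090/120 = 0.176 A.

I_in ≈ 0.176 A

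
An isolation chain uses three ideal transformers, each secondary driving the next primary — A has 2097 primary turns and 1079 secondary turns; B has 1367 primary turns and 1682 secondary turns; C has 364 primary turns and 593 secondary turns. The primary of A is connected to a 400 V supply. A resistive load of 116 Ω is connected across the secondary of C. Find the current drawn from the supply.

Secondary of A: V = 400.00 × 1079/2097 = 205.82 V.
Secondary of B: V = 205.82 × 1682/1367 = 253.24 V.
Secondary of C: V = 253.24 × 593/364 = 412.57 V.
I_load = 412.57/116 = 3.5566 A, so P_out = 412.57 × 3.5566 = 1467.3 W.
All ideal ⇒ P_in = P_out, so I_supply = 1467.3/400 = 3.67 A.

I_supply ≈ 3.67 A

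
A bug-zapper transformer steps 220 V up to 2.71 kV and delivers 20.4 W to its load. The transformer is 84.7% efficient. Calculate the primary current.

I_p ≈ 0.109 A

P_in = P_out/η = 20.4/0.847 = 24.085 W.
I_p = P_in/V_p = 24.085/220 = 0.109 A.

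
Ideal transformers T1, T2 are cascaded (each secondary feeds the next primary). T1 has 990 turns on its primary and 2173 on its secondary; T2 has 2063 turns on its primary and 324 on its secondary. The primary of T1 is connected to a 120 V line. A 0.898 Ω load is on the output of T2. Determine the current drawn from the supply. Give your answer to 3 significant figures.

I_supply ≈ 15.9 A

After T1: V = 120.00 × 2173/990 = 263.39 V.
After T2: V = 263.39 × 324/2063 = 41.367 V.
I_load = 41.367/0.898 = 46.065 A, so P_out = 41.367 × 46.065 = 1905.6 W.
All ideal ⇒ P_in = P_out, so I_supply = 1905.6/120 = 15.9 A.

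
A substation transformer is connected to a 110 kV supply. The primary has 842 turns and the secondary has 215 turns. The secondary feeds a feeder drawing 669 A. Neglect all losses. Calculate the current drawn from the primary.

I_p ≈ 171 A

For an ideal transformer I_p N_p = I_s N_s, so I_p = 669 × 215/842 = 171 A.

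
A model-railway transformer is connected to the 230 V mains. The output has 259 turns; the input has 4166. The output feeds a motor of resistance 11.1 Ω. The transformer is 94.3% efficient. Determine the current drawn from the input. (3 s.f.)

V_out = 230 × 259/4166 = 14.299 V.
I_out = V_out/R = 14.299/11.1 = 1.2882 A.
P_out = V_out I_out = 14.299 × 1.2882 = 18.420 W.
P_in = P_out/η = 18.420/0.943 = 19.534 W.
I_in = P_in/V_in = 19.534/230 = 0.0849 A.

I_in ≈ 0.0849 A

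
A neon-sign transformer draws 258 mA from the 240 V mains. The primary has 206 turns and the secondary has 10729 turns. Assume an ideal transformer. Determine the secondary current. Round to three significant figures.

I_s ≈ 0.00495 A

I_s/I_p = N_p/N_s, so I_s = 0.258 × 206/10729 = 0.00495 A.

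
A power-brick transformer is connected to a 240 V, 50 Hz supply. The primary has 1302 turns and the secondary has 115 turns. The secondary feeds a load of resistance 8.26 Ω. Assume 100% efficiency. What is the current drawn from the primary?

V_s = V_p × N_s/N_p = 240 × 115/1302 = 21.198 V.
I_s = V_s/R = 21.198/8.26 = 2.5664 A.
For an ideal transformer I_p N_p = I_s N_s, so I_p = 2.5664 × 115/1302 = 0.227 A.

I_p ≈ 0.227 A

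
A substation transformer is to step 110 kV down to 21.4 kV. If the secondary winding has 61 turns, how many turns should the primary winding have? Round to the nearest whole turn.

N_p/N_s = V_p/V_s, so N_p = 61 × 110000/21400 = 313.6 ≈ 314 turns.

N_p = 314 turns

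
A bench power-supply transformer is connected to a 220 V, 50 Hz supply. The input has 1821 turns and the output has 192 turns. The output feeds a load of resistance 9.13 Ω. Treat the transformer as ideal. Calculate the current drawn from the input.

I_in ≈ 0.268 A

V_out = V_in × N_out/N_in = 220 × 192/1821 = 23.196 V.
I_out = V_out/R = 23.196/9.13 = 2.5406 A.
For an ideal transformer I_in N_in = I_out N_out, so I_in = 2.5406 × 192/1821 = 0.268 A.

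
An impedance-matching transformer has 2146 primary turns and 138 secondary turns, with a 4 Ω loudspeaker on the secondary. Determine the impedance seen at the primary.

Z_p ≈ 967 Ω

Z_p = (N_p/N_s)² × Z_s = (2146/138)² × 4 = 967 Ω.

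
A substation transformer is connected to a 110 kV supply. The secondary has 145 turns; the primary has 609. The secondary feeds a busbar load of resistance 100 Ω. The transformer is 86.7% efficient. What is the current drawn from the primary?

I_p ≈ 71.9 A

V_s = 110000 × 145/609 = 26190 V.
I_s = V_s/R = 26190/100 = 261.90 A.
P_out = V_s I_s = 26190 × 261.90 = 6.8594×10^6 W.
P_in = P_out/η = 6.8594×10^6/0.867 = 7.9117×10^6 W.
I_p = P_in/V_p = 7.9117×10^6/110000 = 71.9 A.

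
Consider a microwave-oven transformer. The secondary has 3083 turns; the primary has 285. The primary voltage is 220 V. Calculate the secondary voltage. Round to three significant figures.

V_s ≈ 2380 V

V_s/V_p = N_s/N_p, so V_s = 220 × 3083/285 = 2380 V.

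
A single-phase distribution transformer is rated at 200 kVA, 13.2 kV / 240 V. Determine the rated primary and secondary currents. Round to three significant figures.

I_p ≈ 15.2 A, I_s ≈ 833 A

I_p = S/V_p = 200000/13200 = 15.2 A.
I_s = S/V_s = 200000/240 = 833 A.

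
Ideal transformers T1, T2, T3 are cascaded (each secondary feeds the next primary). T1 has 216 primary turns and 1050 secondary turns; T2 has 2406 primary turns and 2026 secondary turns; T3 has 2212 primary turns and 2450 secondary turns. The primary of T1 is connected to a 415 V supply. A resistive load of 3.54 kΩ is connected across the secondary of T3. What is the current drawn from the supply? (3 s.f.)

Secondary of T1: V = 415.00 × 1050/216 = 2017.4 V.
Secondary of T2: V = 2017.4 × 2026/2406 = 1698.7 V.
Secondary of T3: V = 1698.7 × 2450/2212 = 1881.5 V.
I_load = 1881.5/3540 = 0.53150 A, so P_out = 1881.5 × 0.53150 = 1000.0 W.
All ideal ⇒ P_in = P_out, so I_supply = 1000.0/415 = 2.41 A.

I_supply ≈ 2.41 A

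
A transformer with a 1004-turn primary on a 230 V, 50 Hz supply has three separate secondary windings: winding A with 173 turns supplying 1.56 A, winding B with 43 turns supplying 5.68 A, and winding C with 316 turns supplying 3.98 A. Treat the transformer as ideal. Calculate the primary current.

V_A = 230 × 173/1004 = 39.631 V; V_B = 230 × 43/1004 = 9.8506 V; V_C = 230 × 316/1004 = 72.390 V.
P_out = V_A I_A + V_B I_B + V_C I_C = 39.631×1.56 + 9.8506×5.68 + 72.390×3.98 = 61.825 + 55.951 + 288.11 = 405.89 W.
Ideal ⇒ P_in = P_out, so I_p = P_out/V_p = 405.89/230 = 1.76 A.

I_p ≈ 1.76 A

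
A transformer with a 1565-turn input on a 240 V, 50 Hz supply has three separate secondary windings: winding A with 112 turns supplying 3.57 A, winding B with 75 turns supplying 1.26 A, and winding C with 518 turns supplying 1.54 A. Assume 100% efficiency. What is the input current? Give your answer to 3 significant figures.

I_in ≈ 0.826 A

V_A = 240 × 112/1565 = 17.176 V; V_B = 240 × 75/1565 = 11.502 V; V_C = 240 × 518/1565 = 79.438 V.
P_out = V_A I_A + V_B I_B + V_C I_C = 17.176×3.57 + 11.502×1.26 + 79.438×1.54 = 61.317 + 14.492 + 122.33 = 198.14 W.
Ideal ⇒ P_in = P_out, so I_in = P_out/V_in = 198.14/240 = 0.826 A.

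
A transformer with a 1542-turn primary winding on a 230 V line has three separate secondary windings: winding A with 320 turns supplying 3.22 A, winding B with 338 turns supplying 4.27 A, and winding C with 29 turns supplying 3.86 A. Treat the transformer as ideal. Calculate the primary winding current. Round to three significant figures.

I_p ≈ 1.68 A

V_A = 230 × 320/1542 = 47.730 V; V_B = 230 × 338/1542 = 50.415 V; V_C = 230 × 29/1542 = 4.3256 V.
P_out = V_A I_A + V_B I_B + V_C I_C = 47.730×3.22 + 50.415×4.27 + 4.3256×3.86 = 153.69 + 215.27 + 16.697 = 385.66 W.
Ideal ⇒ P_in = P_out, so I_p = P_out/V_p = 385.66/230 = 1.68 A.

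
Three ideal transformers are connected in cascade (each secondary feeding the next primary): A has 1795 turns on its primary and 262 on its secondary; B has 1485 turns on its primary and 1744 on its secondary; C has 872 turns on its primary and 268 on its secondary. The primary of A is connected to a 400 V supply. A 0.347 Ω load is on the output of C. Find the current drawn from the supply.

I_supply ≈ 3.20 A

Secondary of A: V = 400.00 × 262/1795 = 58.384 V.
Secondary of B: V = 58.384 × 1744/1485 = 68.567 V.
Secondary of C: V = 68.567 × 268/872 = 21.073 V.
I_load = 21.073/0.347 = 60.730 A, so P_out = 21.073 × 60.730 = 1279.8 W.
All ideal ⇒ P_in = P_out, so I_supply = 1279.8/400 = 3.20 A.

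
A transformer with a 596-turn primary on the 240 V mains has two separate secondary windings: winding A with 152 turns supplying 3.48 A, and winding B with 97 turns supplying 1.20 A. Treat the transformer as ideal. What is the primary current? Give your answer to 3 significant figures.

I_p ≈ 1.08 A

V_A = 240 × 152/596 = 61.208 V; V_B = 240 × 97/596 = 39.060 V.
P_out = V_A I_A + V_B I_B = 61.208×3.48 + 39.060×1.20 = 213.00 + 46.872 = 259.88 W.
Ideal ⇒ P_in = P_out, so I_p = P_out/V_p = 259.88/240 = 1.08 A.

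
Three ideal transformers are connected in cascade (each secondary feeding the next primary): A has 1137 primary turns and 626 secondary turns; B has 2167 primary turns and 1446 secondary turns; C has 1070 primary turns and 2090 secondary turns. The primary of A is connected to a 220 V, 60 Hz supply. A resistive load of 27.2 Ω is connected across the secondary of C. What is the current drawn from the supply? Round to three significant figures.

I_supply ≈ 4.17 A

Secondary of A: V = 220.00 × 626/1137 = 121.13 V.
Secondary of B: V = 121.13 × 1446/2167 = 80.825 V.
Secondary of C: V = 80.825 × 2090/1070 = 157.87 V.
I_load = 157.87/27.2 = 5.8042 A, so P_out = 157.87 × 5.8042 = 916.32 W.
All ideal ⇒ P_in = P_out, so I_supply = 916.32/220 = 4.17 A.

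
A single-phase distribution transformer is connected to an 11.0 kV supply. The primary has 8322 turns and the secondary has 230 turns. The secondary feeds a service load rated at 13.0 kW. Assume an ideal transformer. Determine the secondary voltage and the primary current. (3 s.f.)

V_s ≈ 304 V, I_p ≈ 1.18 A

V_s = V_p × N_s/N_p = 11000 × 230/8322 = 304.01 V.
I_s = P/V_s = 13000/304.01 = 42.761 A.
I_p = I_s × N_s/N_p = 42.761 × 230/8322 = 1.18 A.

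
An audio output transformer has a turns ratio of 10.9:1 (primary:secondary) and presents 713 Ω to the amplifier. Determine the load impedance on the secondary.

Z_s ≈ 6.00 Ω

Z_s = Z_p/(N_p/N_s)² = 713/10.9² = 6.00 Ω.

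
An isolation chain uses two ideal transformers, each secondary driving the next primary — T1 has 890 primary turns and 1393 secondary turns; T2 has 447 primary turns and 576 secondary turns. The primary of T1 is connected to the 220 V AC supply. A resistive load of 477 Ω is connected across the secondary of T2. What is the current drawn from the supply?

Secondary of T1: V = 220.00 × 1393/890 = 344.34 V.
Secondary of T2: V = 344.34 × 576/447 = 443.71 V.
I_load = 443.71/477 = 0.93021 A, so P_out = 443.71 × 0.93021 = 412.74 W.
All ideal ⇒ P_in = P_out, so I_supply = 412.74/220 = 1.88 A.

I_supply ≈ 1.88 A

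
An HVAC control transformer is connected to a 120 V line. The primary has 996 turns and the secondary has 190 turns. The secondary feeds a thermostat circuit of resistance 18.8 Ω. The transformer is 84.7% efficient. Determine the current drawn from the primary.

I_p ≈ 0.274 A

V_s = 120 × 190/996 = 22.892 V.
I_s = V_s/R = 22.892/18.8 = 1.2176 A.
P_out = V_s I_s = 22.892 × 1.2176 = 27.874 W.
P_in = P_out/η = 27.874/0.847 = 32.909 W.
I_p = P_in/V_p = 32.909/120 = 0.274 A.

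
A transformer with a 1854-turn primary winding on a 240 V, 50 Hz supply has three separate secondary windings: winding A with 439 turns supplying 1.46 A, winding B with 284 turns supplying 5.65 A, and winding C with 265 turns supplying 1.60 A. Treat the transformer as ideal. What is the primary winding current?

V_A = 240 × 439/1854 = 56.828 V; V_B = 240 × 284/1854 = 36.764 V; V_C = 240 × 265/1854 = 34.304 V.
P_out = V_A I_A + V_B I_B + V_C I_C = 56.828×1.46 + 36.764×5.65 + 34.304×1.60 = 82.970 + 207.72 + 54.887 = 345.57 W.
Ideal ⇒ P_in = P_out, so I_p = P_out/V_p = 345.57/240 = 1.44 A.

I_p ≈ 1.44 A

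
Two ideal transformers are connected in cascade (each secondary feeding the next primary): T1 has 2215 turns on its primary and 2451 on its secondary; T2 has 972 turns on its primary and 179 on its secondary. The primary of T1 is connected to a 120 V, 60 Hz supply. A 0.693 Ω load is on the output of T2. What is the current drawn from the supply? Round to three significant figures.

I_supply ≈ 7.19 A

After T1: V = 120.00 × 2451/2215 = 132.79 V.
After T2: V = 132.79 × 179/972 = 24.453 V.
I_load = 24.453/0.693 = 35.286 A, so P_out = 24.453 × 35.286 = 862.86 W.
All ideal ⇒ P_in = P_out, so I_supply = 862.86/120 = 7.19 A.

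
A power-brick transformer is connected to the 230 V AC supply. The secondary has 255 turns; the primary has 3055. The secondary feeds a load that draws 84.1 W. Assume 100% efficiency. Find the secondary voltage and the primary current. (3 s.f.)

V_s ≈ 19.2 V, I_p ≈ 0.366 A

V_s = V_p × N_s/N_p = 230 × 255/3055 = 19.198 V.
I_s = P/V_s = 84.1/19.198 = 4.3807 A.
I_p = I_s × N_s/N_p = 4.3807 × 255/3055 = 0.366 A.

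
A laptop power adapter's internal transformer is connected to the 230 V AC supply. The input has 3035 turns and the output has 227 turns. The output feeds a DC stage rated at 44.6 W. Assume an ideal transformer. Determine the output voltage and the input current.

V_out ≈ 17.2 V, I_in ≈ 0.194 A

V_out = V_in × N_out/N_in = 230 × 227/3035 = 17.203 V.
I_out = P/V_out = 44.6/17.203 = 2.5926 A.
I_in = I_out × N_out/N_in = 2.5926 × 227/3035 = 0.194 A.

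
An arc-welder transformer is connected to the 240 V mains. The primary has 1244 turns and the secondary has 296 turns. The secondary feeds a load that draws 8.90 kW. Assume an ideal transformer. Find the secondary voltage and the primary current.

V_s = V_p × N_s/N_p = 240 × 296/1244 = 57.106 V.
I_s = P/V_s = 8900/57.106 = 155.85 A.
I_p = I_s × N_s/N_p = 155.85 × 296/1244 = 37.1 A.

V_s ≈ 57.1 V, I_p ≈ 37.1 A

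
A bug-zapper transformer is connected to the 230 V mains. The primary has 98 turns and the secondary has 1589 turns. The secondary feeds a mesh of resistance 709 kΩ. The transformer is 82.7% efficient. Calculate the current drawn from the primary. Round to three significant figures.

I_p ≈ 0.103 A

V_s = 230 × 1589/98 = 3729.3 V.
I_s = V_s/R = 3729.3/709000 = 0.0052599 A.
P_out = V_s I_s = 3729.3 × 0.0052599 = 19.616 W.
P_in = P_out/η = 19.616/0.827 = 23.719 W.
I_p = P_in/V_p = 23.719/230 = 0.103 A.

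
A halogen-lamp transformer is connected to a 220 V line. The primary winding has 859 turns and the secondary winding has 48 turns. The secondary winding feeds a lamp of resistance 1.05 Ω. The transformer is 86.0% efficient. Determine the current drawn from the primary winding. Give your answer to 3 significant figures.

I_p ≈ 0.761 A

V_s = 220 × 48/859 = 12.293 V.
I_s = V_s/R = 12.293/1.05 = 11.708 A.
P_out = V_s I_s = 12.293 × 11.708 = 143.93 W.
P_in = P_out/η = 143.93/0.860 = 167.36 W.
I_p = P_in/V_p = 167.36/220 = 0.761 A.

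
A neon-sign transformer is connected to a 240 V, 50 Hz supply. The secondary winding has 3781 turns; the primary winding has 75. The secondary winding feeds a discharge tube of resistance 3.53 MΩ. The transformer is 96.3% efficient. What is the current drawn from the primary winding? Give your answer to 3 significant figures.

I_p ≈ 0.179 A

V_s = 240 × 3781/75 = 12099 V.
I_s = V_s/R = 12099/(3.53×10^6) = 0.0034275 A.
P_out = V_s I_s = 12099 × 0.0034275 = 41.470 W.
P_in = P_out/η = 41.470/0.963 = 43.064 W.
I_p = P_in/V_p = 43.064/240 = 0.179 A.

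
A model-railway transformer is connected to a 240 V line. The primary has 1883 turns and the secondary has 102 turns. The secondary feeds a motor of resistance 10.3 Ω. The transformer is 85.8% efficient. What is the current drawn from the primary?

V_s = 240 × 102/1883 = 13.001 V.
I_s = V_s/R = 13.001/10.3 = 1.2622 A.
P_out = V_s I_s = 13.001 × 1.2622 = 16.409 W.
P_in = P_out/η = 16.409/0.858 = 19.125 W.
I_p = P_in/V_p = 19.125/240 = 0.0797 A.

I_p ≈ 0.0797 A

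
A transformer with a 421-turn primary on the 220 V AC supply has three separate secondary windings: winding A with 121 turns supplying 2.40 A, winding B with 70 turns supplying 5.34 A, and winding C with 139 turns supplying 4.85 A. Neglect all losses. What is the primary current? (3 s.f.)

V_A = 220 × 121/421 = 63.230 V; V_B = 220 × 70/421 = 36.580 V; V_C = 220 × 139/421 = 72.637 V.
P_out = V_A I_A + V_B I_B + V_C I_C = 63.230×2.40 + 36.580×5.34 + 72.637×4.85 = 151.75 + 195.33 + 352.29 = 699.38 W.
Ideal ⇒ P_in = P_out, so I_p = P_out/V_p = 699.38/220 = 3.18 A.

I_p ≈ 3.18 A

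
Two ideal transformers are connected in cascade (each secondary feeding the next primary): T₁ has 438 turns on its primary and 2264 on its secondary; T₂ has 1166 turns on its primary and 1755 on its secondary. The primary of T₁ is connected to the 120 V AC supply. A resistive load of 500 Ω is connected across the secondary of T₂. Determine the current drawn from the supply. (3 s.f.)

I_supply ≈ 14.5 A

After T₁: V = 120.00 × 2264/438 = 620.27 V.
After T₂: V = 620.27 × 1755/1166 = 933.60 V.
I_load = 933.60/500 = 1.8672 A, so P_out = 933.60 × 1.8672 = 1743.2 W.
All ideal ⇒ P_in = P_out, so I_supply = 1743.2/120 = 14.5 A.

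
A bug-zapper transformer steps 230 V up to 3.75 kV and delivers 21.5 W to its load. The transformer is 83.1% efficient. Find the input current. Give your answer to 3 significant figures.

P_in = P_out/η = 21.5/0.831 = 25.872 W.
I_in = P_in/V_in = 25.872/230 = 0.112 A.

I_in ≈ 0.112 A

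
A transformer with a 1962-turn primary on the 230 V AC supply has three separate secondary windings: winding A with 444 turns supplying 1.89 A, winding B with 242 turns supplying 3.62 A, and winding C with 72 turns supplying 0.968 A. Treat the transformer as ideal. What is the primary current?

I_p ≈ 0.910 A

V_A = 230 × 444/1962 = 52.049 V; V_B = 230 × 242/1962 = 28.369 V; V_C = 230 × 72/1962 = 8.4404 V.
P_out = V_A I_A + V_B I_B + V_C I_C = 52.049×1.89 + 28.369×3.62 + 8.4404×0.968 = 98.372 + 102.70 + 8.1703 = 209.24 W.
Ideal ⇒ P_in = P_out, so I_p = P_out/V_p = 209.24/230 = 0.910 A.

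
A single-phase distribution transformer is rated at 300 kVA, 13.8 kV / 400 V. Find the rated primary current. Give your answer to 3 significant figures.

I_p = S/V_p = 300000/13800 = 21.7 A.

I_p ≈ 21.7 A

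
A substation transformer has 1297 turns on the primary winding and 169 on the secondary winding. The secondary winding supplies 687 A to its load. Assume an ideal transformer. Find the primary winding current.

I_p ≈ 89.5 A

For an ideal transformer I_p/I_s = N_s/N_p, so I_p = 687 × 169/1297 = 89.5 A.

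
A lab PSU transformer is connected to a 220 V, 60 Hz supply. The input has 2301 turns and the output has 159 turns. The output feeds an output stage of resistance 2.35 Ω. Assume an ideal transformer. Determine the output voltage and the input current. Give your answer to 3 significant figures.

V_out ≈ 15.2 V, I_in ≈ 0.447 A

V_out = V_in × N_out/N_in = 220 × 159/2301 = 15.202 V.
I_out = V_out/R = 15.202/2.35 = 6.4690 A.
I_in = I_out × N_out/N_in = 6.4690 × 159/2301 = 0.447 A.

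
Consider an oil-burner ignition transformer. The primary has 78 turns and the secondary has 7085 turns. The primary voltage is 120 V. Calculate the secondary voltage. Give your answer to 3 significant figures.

V_s ≈ 10900 V

V_s/V_p = N_s/N_p, so V_s = 120 × 7085/78 = 10900 V.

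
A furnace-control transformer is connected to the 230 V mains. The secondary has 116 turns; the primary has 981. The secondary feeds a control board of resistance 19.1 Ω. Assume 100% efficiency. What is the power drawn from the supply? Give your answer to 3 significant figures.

P ≈ 38.7 W

V_s = V_p × N_s/N_p = 230 × 116/981 = 27.197 V.
I_s = V_s/R = 27.197/19.1 = 1.4239 A.
I_p = I_s × N_s/N_p = 1.4239 × 116/981 = 0.16837 A.
P = V_p I_p = 230 × 0.16837 = 38.7 W.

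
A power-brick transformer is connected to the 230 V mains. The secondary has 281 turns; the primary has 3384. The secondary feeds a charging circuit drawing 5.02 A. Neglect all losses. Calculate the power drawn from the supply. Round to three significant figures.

P ≈ 95.9 W

I_p = I_s × N_s/N_p = 5.02 × 281/3384 = 0.41685 A.
P = V_p I_p = 230 × 0.41685 = 95.9 W.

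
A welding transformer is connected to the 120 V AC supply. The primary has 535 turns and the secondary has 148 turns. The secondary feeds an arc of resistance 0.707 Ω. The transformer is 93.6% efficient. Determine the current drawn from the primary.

V_s = 120 × 148/535 = 33.196 V.
I_s = V_s/R = 33.196/0.707 = 46.954 A.
P_out = V_s I_s = 33.196 × 46.954 = 1558.7 W.
P_in = P_out/η = 1558.7/0.936 = 1665.3 W.
I_p = P_in/V_p = 1665.3/120 = 13.9 A.

I_p ≈ 13.9 A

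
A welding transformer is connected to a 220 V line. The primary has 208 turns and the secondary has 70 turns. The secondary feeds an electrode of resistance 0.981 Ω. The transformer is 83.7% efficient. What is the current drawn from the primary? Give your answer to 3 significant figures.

I_p ≈ 30.3 A

V_s = 220 × 70/208 = 74.038 V.
I_s = V_s/R = 74.038/0.981 = 75.472 A.
P_out = V_s I_s = 74.038 × 75.472 = 5587.9 W.
P_in = P_out/η = 5587.9/0.837 = 6676.1 W.
I_p = P_in/V_p = 6676.1/220 = 30.3 A.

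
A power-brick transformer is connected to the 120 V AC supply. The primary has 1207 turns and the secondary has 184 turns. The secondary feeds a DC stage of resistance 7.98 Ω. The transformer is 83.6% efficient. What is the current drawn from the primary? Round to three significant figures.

I_p ≈ 0.418 A

V_s = 120 × 184/1207 = 18.293 V.
I_s = V_s/R = 18.293/7.98 = 2.2924 A.
P_out = V_s I_s = 18.293 × 2.2924 = 41.935 W.
P_in = P_out/η = 41.935/0.836 = 50.162 W.
I_p = P_in/V_p = 50.162/120 = 0.418 A.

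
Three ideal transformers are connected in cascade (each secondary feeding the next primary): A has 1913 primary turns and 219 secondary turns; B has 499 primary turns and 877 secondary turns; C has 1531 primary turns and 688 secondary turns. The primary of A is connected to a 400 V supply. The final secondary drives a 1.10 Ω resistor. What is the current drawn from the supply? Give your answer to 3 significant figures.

I_supply ≈ 2.97 A

Secondary of A: V = 400.00 × 219/1913 = 45.792 V.
Secondary of B: V = 45.792 × 877/499 = 80.480 V.
Secondary of C: V = 80.480 × 688/1531 = 36.166 V.
I_load = 36.166/1.10 = 32.878 A, so P_out = 36.166 × 32.878 = 1189.1 W.
All ideal ⇒ P_in = P_out, so I_supply = 1189.1/400 = 2.97 A.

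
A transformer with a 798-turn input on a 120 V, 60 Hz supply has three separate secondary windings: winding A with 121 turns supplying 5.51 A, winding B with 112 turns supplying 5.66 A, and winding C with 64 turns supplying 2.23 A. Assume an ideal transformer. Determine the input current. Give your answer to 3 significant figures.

V_A = 120 × 121/798 = 18.195 V; V_B = 120 × 112/798 = 16.842 V; V_C = 120 × 64/798 = 9.6241 V.
P_out = V_A I_A + V_B I_B + V_C I_C = 18.195×5.51 + 16.842×5.66 + 9.6241×2.23 = 100.26 + 95.326 + 21.462 = 217.05 W.
Ideal ⇒ P_in = P_out, so I_in = P_out/V_in = 217.05/120 = 1.81 A.

I_in ≈ 1.81 A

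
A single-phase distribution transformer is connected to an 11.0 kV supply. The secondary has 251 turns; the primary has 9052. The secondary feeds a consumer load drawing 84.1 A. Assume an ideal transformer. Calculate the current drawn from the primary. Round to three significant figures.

I_p ≈ 2.33 A

For an ideal transformer I_p N_p = I_s N_s, so I_p = 84.1 × 251/9052 = 2.33 A.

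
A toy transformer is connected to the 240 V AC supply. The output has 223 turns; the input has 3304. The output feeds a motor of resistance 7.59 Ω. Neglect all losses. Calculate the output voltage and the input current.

V_out ≈ 16.2 V, I_in ≈ 0.144 A

V_out = V_in × N_out/N_in = 240 × 223/3304 = 16.199 V.
I_out = V_out/R = 16.199/7.59 = 2.1342 A.
I_in = I_out × N_out/N_in = 2.1342 × 223/3304 = 0.144 A.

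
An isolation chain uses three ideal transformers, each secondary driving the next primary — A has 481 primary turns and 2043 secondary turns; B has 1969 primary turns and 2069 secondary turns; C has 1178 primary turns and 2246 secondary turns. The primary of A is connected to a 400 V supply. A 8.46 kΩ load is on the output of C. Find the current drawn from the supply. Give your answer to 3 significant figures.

I_supply ≈ 3.42 A

After A: V = 400.00 × 2043/481 = 1699.0 V.
After B: V = 1699.0 × 2069/1969 = 1785.2 V.
After C: V = 1785.2 × 2246/1178 = 3403.8 V.
I_load = 3403.8/8460 = 0.40234 A, so P_out = 3403.8 × 0.40234 = 1369.5 W.
All ideal ⇒ P_in = P_out, so I_supply = 1369.5/400 = 3.42 A.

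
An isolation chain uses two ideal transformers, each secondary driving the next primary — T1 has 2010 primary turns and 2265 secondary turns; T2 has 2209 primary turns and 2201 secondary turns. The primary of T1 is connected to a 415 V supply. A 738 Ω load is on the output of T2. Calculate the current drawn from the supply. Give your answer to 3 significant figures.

I_supply ≈ 0.709 A

Secondary of T1: V = 415.00 × 2265/2010 = 467.65 V.
Secondary of T2: V = 467.65 × 2201/2209 = 465.96 V.
I_load = 465.96/738 = 0.63138 A, so P_out = 465.96 × 0.63138 = 294.19 W.
All ideal ⇒ P_in = P_out, so I_supply = 294.19/415 = 0.709 A.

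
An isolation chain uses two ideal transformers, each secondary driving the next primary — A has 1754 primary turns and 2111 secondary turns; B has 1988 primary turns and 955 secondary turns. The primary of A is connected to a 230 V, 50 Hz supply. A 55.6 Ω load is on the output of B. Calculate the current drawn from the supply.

I_supply ≈ 1.38 A

Secondary of A: V = 230.00 × 2111/1754 = 276.81 V.
Secondary of B: V = 276.81 × 955/1988 = 132.98 V.
I_load = 132.98/55.6 = 2.3917 A, so P_out = 132.98 × 2.3917 = 318.03 W.
All ideal ⇒ P_in = P_out, so I_supply = 318.03/230 = 1.38 A.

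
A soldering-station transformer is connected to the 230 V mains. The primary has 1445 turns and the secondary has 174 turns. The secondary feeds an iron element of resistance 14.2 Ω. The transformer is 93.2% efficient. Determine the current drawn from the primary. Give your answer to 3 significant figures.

I_p ≈ 0.252 A

V_s = 230 × 174/1445 = 27.696 V.
I_s = V_s/R = 27.696/14.2 = 1.9504 A.
P_out = V_s I_s = 27.696 × 1.9504 = 54.017 W.
P_in = P_out/η = 54.017/0.932 = 57.958 W.
I_p = P_in/V_p = 57.958/230 = 0.252 A.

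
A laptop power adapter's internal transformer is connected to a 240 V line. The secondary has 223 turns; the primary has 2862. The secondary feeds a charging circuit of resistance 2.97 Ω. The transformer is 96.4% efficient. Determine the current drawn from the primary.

I_p ≈ 0.509 A

V_s = 240 × 223/2862 = 18.700 V.
I_s = V_s/R = 18.700/2.97 = 6.2964 A.
P_out = V_s I_s = 18.700 × 6.2964 = 117.74 W.
P_in = P_out/η = 117.74/0.964 = 122.14 W.
I_p = P_in/V_p = 122.14/240 = 0.509 A.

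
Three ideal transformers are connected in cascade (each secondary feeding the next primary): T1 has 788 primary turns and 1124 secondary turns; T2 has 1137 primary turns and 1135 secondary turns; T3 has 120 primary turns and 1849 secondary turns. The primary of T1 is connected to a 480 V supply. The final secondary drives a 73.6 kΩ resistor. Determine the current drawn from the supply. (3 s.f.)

After T1: V = 480.00 × 1124/788 = 684.67 V.
After T2: V = 684.67 × 1135/1137 = 683.47 V.
After T3: V = 683.47 × 1849/120 = 10531 V.
I_load = 10531/73600 = 0.14309 A, so P_out = 10531 × 0.14309 = 1506.8 W.
All ideal ⇒ P_in = P_out, so I_supply = 1506.8/480 = 3.14 A.

I_supply ≈ 3.14 A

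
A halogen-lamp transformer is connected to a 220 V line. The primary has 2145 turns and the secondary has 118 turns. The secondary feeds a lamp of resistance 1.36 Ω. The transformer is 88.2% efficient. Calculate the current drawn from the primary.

I_p ≈ 0.555 A

V_s = 220 × 118/2145 = 12.103 V.
I_s = V_s/R = 12.103/1.36 = 8.8989 A.
P_out = V_s I_s = 12.103 × 8.8989 = 107.70 W.
P_in = P_out/η = 107.70/0.882 = 122.11 W.
I_p = P_in/V_p = 122.11/220 = 0.555 A.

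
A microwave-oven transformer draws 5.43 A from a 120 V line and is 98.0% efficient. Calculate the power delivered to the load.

P_out ≈ 639 W

P_in = V_p I_p = 120 × 5.43 = 651.60 W.
P_out = η P_in = 0.980 × 651.60 = 639 W.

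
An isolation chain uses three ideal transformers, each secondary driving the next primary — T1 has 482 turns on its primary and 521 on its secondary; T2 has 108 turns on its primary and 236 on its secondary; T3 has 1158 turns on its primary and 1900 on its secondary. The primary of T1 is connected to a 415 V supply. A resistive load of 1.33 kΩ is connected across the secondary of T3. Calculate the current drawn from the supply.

After T1: V = 415.00 × 521/482 = 448.58 V.
After T2: V = 448.58 × 236/108 = 980.23 V.
After T3: V = 980.23 × 1900/1158 = 1608.3 V.
I_load = 1608.3/1330 = 1.2093 A, so P_out = 1608.3 × 1.2093 = 1944.9 W.
All ideal ⇒ P_in = P_out, so I_supply = 1944.9/415 = 4.69 A.

I_supply ≈ 4.69 A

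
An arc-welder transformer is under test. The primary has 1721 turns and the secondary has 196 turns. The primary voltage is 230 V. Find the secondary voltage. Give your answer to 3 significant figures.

V_s ≈ 26.2 V

V_s/V_p = N_s/N_p, so V_s = 230 × 196/1721 = 26.2 V.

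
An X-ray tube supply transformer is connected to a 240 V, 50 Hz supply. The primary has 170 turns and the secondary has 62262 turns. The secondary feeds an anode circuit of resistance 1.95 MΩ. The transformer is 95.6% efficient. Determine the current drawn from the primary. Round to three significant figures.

V_s = 240 × 62262/170 = 87899 V.
I_s = V_s/R = 87899/(1.95×10^6) = 0.045077 A.
P_out = V_s I_s = 87899 × 0.045077 = 3962.2 W.
P_in = P_out/η = 3962.2/0.956 = 4144.6 W.
I_p = P_in/V_p = 4144.6/240 = 17.3 A.

I_p ≈ 17.3 A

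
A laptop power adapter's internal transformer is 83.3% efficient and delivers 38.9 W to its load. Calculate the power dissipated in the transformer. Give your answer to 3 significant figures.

P_loss ≈ 7.80 W

P_in = P_out/η = 38.9/0.833 = 46.6987 W.
P_loss = P_in − P_out = 46.6987 − 38.9 = 7.80 W.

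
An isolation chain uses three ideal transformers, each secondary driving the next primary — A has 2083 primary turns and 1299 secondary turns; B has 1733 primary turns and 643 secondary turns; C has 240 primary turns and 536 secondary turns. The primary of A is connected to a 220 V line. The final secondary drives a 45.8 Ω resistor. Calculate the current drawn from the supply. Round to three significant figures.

I_supply ≈ 1.28 A

Secondary of A: V = 220.00 × 1299/2083 = 137.20 V.
Secondary of B: V = 137.20 × 643/1733 = 50.904 V.
Secondary of C: V = 50.904 × 536/240 = 113.69 V.
I_load = 113.69/45.8 = 2.4822 A, so P_out = 113.69 × 2.4822 = 282.20 W.
All ideal ⇒ P_in = P_out, so I_supply = 282.20/220 = 1.28 A.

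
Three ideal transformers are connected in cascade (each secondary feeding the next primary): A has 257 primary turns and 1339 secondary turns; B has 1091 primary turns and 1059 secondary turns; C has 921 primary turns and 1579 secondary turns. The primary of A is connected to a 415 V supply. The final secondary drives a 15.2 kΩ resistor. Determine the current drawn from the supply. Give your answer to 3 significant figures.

I_supply ≈ 2.05 A

Secondary of A: V = 415.00 × 1339/257 = 2162.2 V.
Secondary of B: V = 2162.2 × 1059/1091 = 2098.8 V.
Secondary of C: V = 2098.8 × 1579/921 = 3598.2 V.
I_load = 3598.2/15200 = 0.23673 A, so P_out = 3598.2 × 0.23673 = 851.79 W.
All ideal ⇒ P_in = P_out, so I_supply = 851.79/415 = 2.05 A.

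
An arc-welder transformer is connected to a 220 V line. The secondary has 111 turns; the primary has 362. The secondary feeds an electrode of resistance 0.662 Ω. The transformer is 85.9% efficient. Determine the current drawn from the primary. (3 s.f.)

V_s = 220 × 111/362 = 67.459 V.
I_s = V_s/R = 67.459/0.662 = 101.90 A.
P_out = V_s I_s = 67.459 × 101.90 = 6874.1 W.
P_in = P_out/η = 6874.1/0.859 = 8002.5 W.
I_p = P_in/V_p = 8002.5/220 = 36.4 A.

I_p ≈ 36.4 A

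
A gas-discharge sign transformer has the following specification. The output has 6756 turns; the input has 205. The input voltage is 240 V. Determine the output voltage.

V_out ≈ 7910 V

V_out/V_in = N_out/N_in, so V_out = 240 × 6756/205 = 7910 V.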